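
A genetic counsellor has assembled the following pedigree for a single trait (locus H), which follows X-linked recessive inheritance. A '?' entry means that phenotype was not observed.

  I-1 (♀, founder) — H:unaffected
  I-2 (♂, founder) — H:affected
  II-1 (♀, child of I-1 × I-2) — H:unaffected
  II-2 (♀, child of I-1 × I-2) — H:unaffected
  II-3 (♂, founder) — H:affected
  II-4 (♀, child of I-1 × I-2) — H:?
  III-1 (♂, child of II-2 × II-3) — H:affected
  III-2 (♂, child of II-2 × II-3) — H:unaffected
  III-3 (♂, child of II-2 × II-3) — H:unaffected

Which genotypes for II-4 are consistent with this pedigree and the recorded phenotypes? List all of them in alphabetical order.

II-4 ∈ {X^HX^h, X^hX^h}

H/I-1 un ·: X^HX^H|X^HX^h
H/I-2 aff ·: X^hY
H/II-1 un I-1×I-2: X^HX^h
H/II-2 un I-1×I-2: X^HX^h
H/II-3 aff ·: X^hY
H/II-4 ? I-1×I-2: X^HX^h|X^hX^h
H/III-1 aff II-2×II-3: X^hY
H/III-2 un II-2×II-3: X^HY
H/III-3 un II-2×II-3: X^HY
⇒ H over [I-1,I-2,II-1,II-2,II-3,II-4,III-1,III-2,III-3]: 3 consistent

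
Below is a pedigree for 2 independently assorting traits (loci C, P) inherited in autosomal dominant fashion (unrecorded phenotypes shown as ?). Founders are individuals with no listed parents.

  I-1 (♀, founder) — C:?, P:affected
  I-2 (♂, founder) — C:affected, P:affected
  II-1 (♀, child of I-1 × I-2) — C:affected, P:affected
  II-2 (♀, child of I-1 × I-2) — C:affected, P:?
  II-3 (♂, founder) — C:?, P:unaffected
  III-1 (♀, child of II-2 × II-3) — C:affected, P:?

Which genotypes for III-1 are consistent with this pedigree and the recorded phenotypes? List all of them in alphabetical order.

III-1 ∈ {CC Pp, CC pp, Cc Pp, Cc pp}

C/I-1 ? ·: cc|Cc|CC
C/I-2 aff ·: Cc|CC
C/II-1 aff I-1×I-2: Cc|CC
C/II-2 aff I-1×I-2: Cc|CC
C/II-3 ? ·: cc|Cc|CC
C/III-1 aff II-2×II-3: Cc|CC
⇒ C over [I-1,I-2,II-1,II-2,II-3,III-1]: 68 consistent
P/I-1 aff ·: Pp|PP
P/I-2 aff ·: Pp|PP
P/II-1 aff I-1×I-2: Pp|PP
P/II-2 ? I-1×I-2: pp|Pp|PP
P/II-3 un ·: pp
P/III-1 ? II-2×II-3: pp|Pp
⇒ P over [I-1,I-2,II-1,II-2,II-3,III-1]: 21 consistent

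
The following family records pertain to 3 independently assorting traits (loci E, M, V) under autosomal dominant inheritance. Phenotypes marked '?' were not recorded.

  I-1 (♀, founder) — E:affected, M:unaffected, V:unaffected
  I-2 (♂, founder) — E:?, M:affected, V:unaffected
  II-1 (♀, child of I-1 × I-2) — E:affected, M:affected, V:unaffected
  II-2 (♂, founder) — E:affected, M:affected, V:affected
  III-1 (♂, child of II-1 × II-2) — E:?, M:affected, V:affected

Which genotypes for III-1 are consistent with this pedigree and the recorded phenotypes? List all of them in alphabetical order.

E/I-1 aff ·: Ee|EE
E/I-2 ? ·: ee|Ee|EE
E/II-1 aff I-1×I-2: Ee|EE
E/II-2 aff ·: Ee|EE
E/III-1 ? II-1×II-2: ee|Ee|EE
⇒ E over [I-1,I-2,II-1,II-2,III-1]: 37 consistent
M/I-1 un ·: mm
M/I-2 aff ·: Mm|MM
M/II-1 aff I-1×I-2: Mm
M/II-2 aff ·: Mm|MM
M/III-1 aff II-1×II-2: Mm|MM
⇒ M over [I-1,I-2,II-1,II-2,III-1]: 8 consistent
V/I-1 un ·: vv
V/I-2 un ·: vv
V/II-1 un I-1×I-2: vv
V/II-2 aff ·: Vv|VV
V/III-1 aff II-1×II-2: Vv
⇒ V over [I-1,I-2,II-1,II-2,III-1]: 2 consistent

III-1 ∈ {EE MM Vv, EE Mm Vv, Ee MM Vv, Ee Mm Vv, ee MM Vv, ee Mm Vv}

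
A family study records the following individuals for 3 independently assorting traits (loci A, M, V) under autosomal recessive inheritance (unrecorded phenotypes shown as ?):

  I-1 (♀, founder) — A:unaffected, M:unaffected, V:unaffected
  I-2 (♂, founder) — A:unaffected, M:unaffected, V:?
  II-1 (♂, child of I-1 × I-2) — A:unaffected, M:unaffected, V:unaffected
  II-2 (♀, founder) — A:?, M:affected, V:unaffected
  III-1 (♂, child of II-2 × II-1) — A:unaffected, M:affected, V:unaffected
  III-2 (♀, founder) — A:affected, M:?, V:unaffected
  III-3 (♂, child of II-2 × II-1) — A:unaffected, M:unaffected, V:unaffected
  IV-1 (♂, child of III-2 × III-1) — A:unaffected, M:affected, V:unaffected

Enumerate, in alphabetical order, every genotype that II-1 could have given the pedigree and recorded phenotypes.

A/I-1 un ·: AA|Aa
A/I-2 un ·: AA|Aa
A/II-1 un I-1×I-2: AA|Aa
A/II-2 ? ·: AA|Aa|aa
A/III-1 un II-2×II-1: AA|Aa
A/III-2 aff ·: aa
A/III-3 un II-2×II-1: AA|Aa
A/IV-1 un III-2×III-1: Aa
⇒ A over [I-1,I-2,II-1,II-2,III-1,III-2,III-3,IV-1]: 51 consistent
M/I-1 un ·: MM|Mm
M/I-2 un ·: MM|Mm
M/II-1 un I-1×I-2: Mm
M/II-2 aff ·: mm
M/III-1 aff II-2×II-1: mm
M/III-2 ? ·: Mm|mm
M/III-3 un II-2×II-1: Mm
M/IV-1 aff III-2×III-1: mm
⇒ M over [I-1,I-2,II-1,II-2,III-1,III-2,III-3,IV-1]: 6 consistent
V/I-1 un ·: VV|Vv
V/I-2 ? ·: VV|Vv|vv
V/II-1 un I-1×I-2: VV|Vv
V/II-2 un ·: VV|Vv
V/III-1 un II-2×II-1: VV|Vv
V/III-2 un ·: VV|Vv
V/III-3 un II-2×II-1: VV|Vv
V/IV-1 un III-2×III-1: VV|Vv
⇒ V over [I-1,I-2,II-1,II-2,III-1,III-2,III-3,IV-1]: 208 consistent

II-1 ∈ {AA Mm VV, AA Mm Vv, Aa Mm VV, Aa Mm Vv}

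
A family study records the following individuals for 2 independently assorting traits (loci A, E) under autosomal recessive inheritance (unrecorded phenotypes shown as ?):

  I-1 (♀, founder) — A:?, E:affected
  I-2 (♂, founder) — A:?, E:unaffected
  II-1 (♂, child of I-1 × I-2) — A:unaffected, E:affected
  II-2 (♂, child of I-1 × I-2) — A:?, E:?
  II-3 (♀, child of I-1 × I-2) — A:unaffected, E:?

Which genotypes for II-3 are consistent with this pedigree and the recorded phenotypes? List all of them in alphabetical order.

II-3 ∈ {AA Ee, AA ee, Aa Ee, Aa ee}

A/I-1 ? ·: AA|Aa|aa
A/I-2 ? ·: AA|Aa|aa
A/II-1 un I-1×I-2: AA|Aa
A/II-2 ? I-1×I-2: AA|Aa|aa
A/II-3 un I-1×I-2: AA|Aa
⇒ A over [I-1,I-2,II-1,II-2,II-3]: 35 consistent
E/I-1 aff ·: ee
E/I-2 un ·: Ee
E/II-1 aff I-1×I-2: ee
E/II-2 ? I-1×I-2: Ee|ee
E/II-3 ? I-1×I-2: Ee|ee
⇒ E over [I-1,I-2,II-1,II-2,II-3]: 4 consistent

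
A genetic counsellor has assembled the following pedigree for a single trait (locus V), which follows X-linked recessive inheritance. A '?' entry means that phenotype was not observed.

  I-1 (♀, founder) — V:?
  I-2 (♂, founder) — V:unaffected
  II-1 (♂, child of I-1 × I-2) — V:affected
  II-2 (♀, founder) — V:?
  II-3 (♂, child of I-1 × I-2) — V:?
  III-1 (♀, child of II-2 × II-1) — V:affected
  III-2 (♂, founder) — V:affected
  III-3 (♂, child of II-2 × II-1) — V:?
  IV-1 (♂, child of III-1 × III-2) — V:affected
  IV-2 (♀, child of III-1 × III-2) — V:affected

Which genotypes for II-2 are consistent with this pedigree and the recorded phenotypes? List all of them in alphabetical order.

V/I-1 ? ·: X^VX^v|X^vX^v
V/I-2 un ·: X^VY
V/II-1 aff I-1×I-2: X^vY
V/II-2 ? ·: X^VX^v|X^vX^v
V/II-3 ? I-1×I-2: X^VY|X^vY
V/III-1 aff II-2×II-1: X^vX^v
V/III-2 aff ·: X^vY
V/III-3 ? II-2×II-1: X^VY|X^vY
V/IV-1 aff III-1×III-2: X^vY
V/IV-2 aff III-1×III-2: X^vX^v
⇒ V over [I-1,I-2,II-1,II-2,II-3,III-1,III-2,III-3,IV-1,IV-2]: 9 consistent

II-2 ∈ {X^VX^v, X^vX^v}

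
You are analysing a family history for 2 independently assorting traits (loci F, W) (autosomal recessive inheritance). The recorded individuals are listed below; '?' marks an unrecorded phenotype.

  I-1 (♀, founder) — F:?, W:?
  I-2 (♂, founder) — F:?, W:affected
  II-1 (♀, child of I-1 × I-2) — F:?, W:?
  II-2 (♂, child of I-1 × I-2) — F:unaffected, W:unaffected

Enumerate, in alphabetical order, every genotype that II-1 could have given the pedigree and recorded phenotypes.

II-1 ∈ {FF Ww, FF ww, Ff Ww, Ff ww, ff Ww, ff ww}

F/I-1 ? ·: FF|Ff|ff
F/I-2 ? ·: FF|Ff|ff
F/II-1 ? I-1×I-2: FF|Ff|ff
F/II-2 un I-1×I-2: FF|Ff
⇒ F over [I-1,I-2,II-1,II-2]: 21 consistent
W/I-1 ? ·: WW|Ww
W/I-2 aff ·: ww
W/II-1 ? I-1×I-2: Ww|ww
W/II-2 un I-1×I-2: Ww
⇒ W over [I-1,I-2,II-1,II-2]: 3 consistent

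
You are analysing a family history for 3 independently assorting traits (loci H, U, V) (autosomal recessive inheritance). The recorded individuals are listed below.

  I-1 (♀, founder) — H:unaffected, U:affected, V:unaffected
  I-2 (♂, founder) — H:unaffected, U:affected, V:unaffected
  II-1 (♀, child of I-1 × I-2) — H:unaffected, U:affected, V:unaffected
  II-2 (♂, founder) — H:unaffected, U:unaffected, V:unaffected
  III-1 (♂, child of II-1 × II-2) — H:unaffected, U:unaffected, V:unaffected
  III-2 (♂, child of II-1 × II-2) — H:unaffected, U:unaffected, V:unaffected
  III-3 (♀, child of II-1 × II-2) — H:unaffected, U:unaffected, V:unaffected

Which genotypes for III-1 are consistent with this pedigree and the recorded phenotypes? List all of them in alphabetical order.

H/I-1 un ·: HH|Hh
H/I-2 un ·: HH|Hh
H/II-1 un I-1×I-2: HH|Hh
H/II-2 un ·: HH|Hh
H/III-1 un II-1×II-2: HH|Hh
H/III-2 un II-1×II-2: HH|Hh
H/III-3 un II-1×II-2: HH|Hh
⇒ H over [I-1,I-2,II-1,II-2,III-1,III-2,III-3]: 84 consistent
U/I-1 aff ·: uu
U/I-2 aff ·: uu
U/II-1 aff I-1×I-2: uu
U/II-2 un ·: UU|Uu
U/III-1 un II-1×II-2: Uu
U/III-2 un II-1×II-2: Uu
U/III-3 un II-1×II-2: Uu
⇒ U over [I-1,I-2,II-1,II-2,III-1,III-2,III-3]: 2 consistent
V/I-1 un ·: VV|Vv
V/I-2 un ·: VV|Vv
V/II-1 un I-1×I-2: VV|Vv
V/II-2 un ·: VV|Vv
V/III-1 un II-1×II-2: VV|Vv
V/III-2 un II-1×II-2: VV|Vv
V/III-3 un II-1×II-2: VV|Vv
⇒ V over [I-1,I-2,II-1,II-2,III-1,III-2,III-3]: 84 consistent

III-1 ∈ {HH Uu VV, HH Uu Vv, Hh Uu VV, Hh Uu Vv}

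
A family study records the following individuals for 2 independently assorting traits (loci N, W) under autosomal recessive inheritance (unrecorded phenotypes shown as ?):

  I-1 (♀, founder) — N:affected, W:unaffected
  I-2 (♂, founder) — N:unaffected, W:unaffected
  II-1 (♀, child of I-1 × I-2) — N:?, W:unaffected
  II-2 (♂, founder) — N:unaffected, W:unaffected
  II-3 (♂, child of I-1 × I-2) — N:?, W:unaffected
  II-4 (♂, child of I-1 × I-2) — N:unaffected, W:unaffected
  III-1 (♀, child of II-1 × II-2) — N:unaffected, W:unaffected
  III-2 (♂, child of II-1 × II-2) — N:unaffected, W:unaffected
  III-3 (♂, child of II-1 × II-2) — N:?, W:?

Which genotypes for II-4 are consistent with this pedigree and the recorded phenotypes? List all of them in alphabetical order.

N/I-1 aff ·: nn
N/I-2 un ·: NN|Nn
N/II-1 ? I-1×I-2: Nn|nn
N/II-2 un ·: NN|Nn
N/II-3 ? I-1×I-2: Nn|nn
N/II-4 un I-1×I-2: Nn
N/III-1 un II-1×II-2: NN|Nn
N/III-2 un II-1×II-2: NN|Nn
N/III-3 ? II-1×II-2: NN|Nn|nn
⇒ N over [I-1,I-2,II-1,II-2,II-3,II-4,III-1,III-2,III-3]: 66 consistent
W/I-1 un ·: WW|Ww
W/I-2 un ·: WW|Ww
W/II-1 un I-1×I-2: WW|Ww
W/II-2 un ·: WW|Ww
W/II-3 un I-1×I-2: WW|Ww
W/II-4 un I-1×I-2: WW|Ww
W/III-1 un II-1×II-2: WW|Ww
W/III-2 un II-1×II-2: WW|Ww
W/III-3 ? II-1×II-2: WW|Ww|ww
⇒ W over [I-1,I-2,II-1,II-2,II-3,II-4,III-1,III-2,III-3]: 357 consistent

II-4 ∈ {Nn WW, Nn Ww}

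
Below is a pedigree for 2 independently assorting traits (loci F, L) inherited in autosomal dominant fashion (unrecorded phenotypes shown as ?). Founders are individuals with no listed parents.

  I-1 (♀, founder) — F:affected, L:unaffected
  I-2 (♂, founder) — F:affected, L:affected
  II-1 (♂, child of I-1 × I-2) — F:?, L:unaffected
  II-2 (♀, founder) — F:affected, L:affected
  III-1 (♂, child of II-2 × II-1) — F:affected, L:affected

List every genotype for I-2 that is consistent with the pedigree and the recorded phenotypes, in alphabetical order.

I-2 ∈ {FF Ll, Ff Ll}

F/I-1 aff ·: Ff|FF
F/I-2 aff ·: Ff|FF
F/II-1 ? I-1×I-2: ff|Ff|FF
F/II-2 aff ·: Ff|FF
F/III-1 aff II-2×II-1: Ff|FF
⇒ F over [I-1,I-2,II-1,II-2,III-1]: 26 consistent
L/I-1 un ·: ll
L/I-2 aff ·: Ll
L/II-1 un I-1×I-2: ll
L/II-2 aff ·: Ll|LL
L/III-1 aff II-2×II-1: Ll
⇒ L over [I-1,I-2,II-1,II-2,III-1]: 2 consistent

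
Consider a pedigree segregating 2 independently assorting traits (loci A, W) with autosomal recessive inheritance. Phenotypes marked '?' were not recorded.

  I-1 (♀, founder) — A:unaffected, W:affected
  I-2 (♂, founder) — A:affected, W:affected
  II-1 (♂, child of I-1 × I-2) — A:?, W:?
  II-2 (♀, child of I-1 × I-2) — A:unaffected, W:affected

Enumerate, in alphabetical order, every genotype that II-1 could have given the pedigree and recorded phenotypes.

II-1 ∈ {Aa ww, aa ww}

A/I-1 un ·: AA|Aa
A/I-2 aff ·: aa
A/II-1 ? I-1×I-2: Aa|aa
A/II-2 un I-1×I-2: Aa
⇒ A over [I-1,I-2,II-1,II-2]: 3 consistent
W/I-1 aff ·: ww
W/I-2 aff ·: ww
W/II-1 ? I-1×I-2: ww
W/II-2 aff I-1×I-2: ww
⇒ W over [I-1,I-2,II-1,II-2]: 1 consistent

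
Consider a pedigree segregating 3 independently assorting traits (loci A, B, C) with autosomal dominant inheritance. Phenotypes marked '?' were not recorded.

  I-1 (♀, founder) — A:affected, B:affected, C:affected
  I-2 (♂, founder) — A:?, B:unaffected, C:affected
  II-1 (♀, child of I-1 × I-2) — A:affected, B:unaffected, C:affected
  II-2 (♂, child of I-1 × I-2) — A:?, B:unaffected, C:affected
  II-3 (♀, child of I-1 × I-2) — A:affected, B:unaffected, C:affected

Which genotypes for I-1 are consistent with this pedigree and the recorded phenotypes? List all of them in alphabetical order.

A/I-1 aff ·: Aa|AA
A/I-2 ? ·: aa|Aa|AA
A/II-1 aff I-1×I-2: Aa|AA
A/II-2 ? I-1×I-2: aa|Aa|AA
A/II-3 aff I-1×I-2: Aa|AA
⇒ A over [I-1,I-2,II-1,II-2,II-3]: 32 consistent
B/I-1 aff ·: Bb
B/I-2 un ·: bb
B/II-1 un I-1×I-2: bb
B/II-2 un I-1×I-2: bb
B/II-3 un I-1×I-2: bb
⇒ B over [I-1,I-2,II-1,II-2,II-3]: 1 consistent
C/I-1 aff ·: Cc|CC
C/I-2 aff ·: Cc|CC
C/II-1 aff I-1×I-2: Cc|CC
C/II-2 aff I-1×I-2: Cc|CC
C/II-3 aff I-1×I-2: Cc|CC
⇒ C over [I-1,I-2,II-1,II-2,II-3]: 25 consistent

I-1 ∈ {AA Bb CC, AA Bb Cc, Aa Bb CC, Aa Bb Cc}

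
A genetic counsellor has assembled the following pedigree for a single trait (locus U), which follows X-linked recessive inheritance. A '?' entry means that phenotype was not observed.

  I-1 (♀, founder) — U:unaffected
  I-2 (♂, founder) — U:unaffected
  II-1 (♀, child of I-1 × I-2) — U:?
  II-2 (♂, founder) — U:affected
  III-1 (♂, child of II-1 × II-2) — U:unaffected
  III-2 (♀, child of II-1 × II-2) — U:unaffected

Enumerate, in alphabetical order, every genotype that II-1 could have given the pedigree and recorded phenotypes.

II-1 ∈ {X^UX^U, X^UX^u}

U/I-1 un ·: X^UX^U|X^UX^u
U/I-2 un ·: X^UY
U/II-1 ? I-1×I-2: X^UX^U|X^UX^u
U/II-2 aff ·: X^uY
U/III-1 un II-1×II-2: X^UY
U/III-2 un II-1×II-2: X^UX^u
⇒ U over [I-1,I-2,II-1,II-2,III-1,III-2]: 3 consistent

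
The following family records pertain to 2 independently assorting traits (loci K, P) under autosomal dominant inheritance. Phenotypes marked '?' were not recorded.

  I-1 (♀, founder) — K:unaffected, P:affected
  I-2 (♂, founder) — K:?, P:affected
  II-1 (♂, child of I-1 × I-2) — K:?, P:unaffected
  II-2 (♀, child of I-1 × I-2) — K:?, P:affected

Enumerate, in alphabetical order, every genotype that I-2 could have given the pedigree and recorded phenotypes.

I-2 ∈ {KK Pp, Kk Pp, kk Pp}

K/I-1 un ·: kk
K/I-2 ? ·: kk|Kk|KK
K/II-1 ? I-1×I-2: kk|Kk
K/II-2 ? I-1×I-2: kk|Kk
⇒ K over [I-1,I-2,II-1,II-2]: 6 consistent
P/I-1 aff ·: Pp
P/I-2 aff ·: Pp
P/II-1 un I-1×I-2: pp
P/II-2 aff I-1×I-2: Pp|PP
⇒ P over [I-1,I-2,II-1,II-2]: 2 consistent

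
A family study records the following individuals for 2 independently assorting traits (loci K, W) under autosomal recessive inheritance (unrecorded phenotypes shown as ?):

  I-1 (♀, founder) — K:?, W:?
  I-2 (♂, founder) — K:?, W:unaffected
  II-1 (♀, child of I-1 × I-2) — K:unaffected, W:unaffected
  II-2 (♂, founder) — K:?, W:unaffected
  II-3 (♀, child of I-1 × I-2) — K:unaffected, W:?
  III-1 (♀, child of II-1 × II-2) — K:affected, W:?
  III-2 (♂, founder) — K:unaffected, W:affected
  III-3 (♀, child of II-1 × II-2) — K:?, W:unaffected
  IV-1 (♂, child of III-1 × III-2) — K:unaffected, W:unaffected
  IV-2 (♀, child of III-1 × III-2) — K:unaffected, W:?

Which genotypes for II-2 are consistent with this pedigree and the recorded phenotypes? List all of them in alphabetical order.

K/I-1 ? ·: KK|Kk|kk
K/I-2 ? ·: KK|Kk|kk
K/II-1 un I-1×I-2: Kk
K/II-2 ? ·: Kk|kk
K/II-3 un I-1×I-2: KK|Kk
K/III-1 aff II-1×II-2: kk
K/III-2 un ·: KK|Kk
K/III-3 ? II-1×II-2: KK|Kk|kk
K/IV-1 un III-1×III-2: Kk
K/IV-2 un III-1×III-2: Kk
⇒ K over [I-1,I-2,II-1,II-2,II-3,III-1,III-2,III-3,IV-1,IV-2]: 100 consistent
W/I-1 ? ·: WW|Ww|ww
W/I-2 un ·: WW|Ww
W/II-1 un I-1×I-2: WW|Ww
W/II-2 un ·: WW|Ww
W/II-3 ? I-1×I-2: WW|Ww|ww
W/III-1 ? II-1×II-2: WW|Ww
W/III-2 aff ·: ww
W/III-3 un II-1×II-2: WW|Ww
W/IV-1 un III-1×III-2: Ww
W/IV-2 ? III-1×III-2: Ww|ww
⇒ W over [I-1,I-2,II-1,II-2,II-3,III-1,III-2,III-3,IV-1,IV-2]: 176 consistent

II-2 ∈ {Kk WW, Kk Ww, kk WW, kk Ww}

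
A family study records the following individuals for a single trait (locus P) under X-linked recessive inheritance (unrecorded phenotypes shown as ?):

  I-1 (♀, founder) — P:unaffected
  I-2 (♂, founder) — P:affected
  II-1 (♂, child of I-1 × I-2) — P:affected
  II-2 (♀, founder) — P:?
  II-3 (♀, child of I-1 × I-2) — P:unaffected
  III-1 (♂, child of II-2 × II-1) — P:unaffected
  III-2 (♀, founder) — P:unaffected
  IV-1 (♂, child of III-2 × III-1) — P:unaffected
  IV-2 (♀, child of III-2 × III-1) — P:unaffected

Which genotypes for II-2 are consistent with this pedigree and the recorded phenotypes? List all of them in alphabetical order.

II-2 ∈ {X^PX^P, X^PX^p}

P/I-1 un ·: X^PX^p
P/I-2 aff ·: X^pY
P/II-1 aff I-1×I-2: X^pY
P/II-2 ? ·: X^PX^P|X^PX^p
P/II-3 un I-1×I-2: X^PX^p
P/III-1 un II-2×II-1: X^PY
P/III-2 un ·: X^PX^P|X^PX^p
P/IV-1 un III-2×III-1: X^PY
P/IV-2 un III-2×III-1: X^PX^P|X^PX^p
⇒ P over [I-1,I-2,II-1,II-2,II-3,III-1,III-2,IV-1,IV-2]: 6 consistent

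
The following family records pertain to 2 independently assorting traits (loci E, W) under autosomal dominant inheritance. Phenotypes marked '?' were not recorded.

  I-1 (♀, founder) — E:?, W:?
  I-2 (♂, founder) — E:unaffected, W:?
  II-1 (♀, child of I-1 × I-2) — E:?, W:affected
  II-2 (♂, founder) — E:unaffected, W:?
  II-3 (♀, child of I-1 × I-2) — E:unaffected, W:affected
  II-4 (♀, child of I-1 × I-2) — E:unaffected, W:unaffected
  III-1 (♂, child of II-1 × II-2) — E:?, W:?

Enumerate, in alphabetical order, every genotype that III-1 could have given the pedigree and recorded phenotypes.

E/I-1 ? ·: ee|Ee
E/I-2 un ·: ee
E/II-1 ? I-1×I-2: ee|Ee
E/II-2 un ·: ee
E/II-3 un I-1×I-2: ee
E/II-4 un I-1×I-2: ee
E/III-1 ? II-1×II-2: ee|Ee
⇒ E over [I-1,I-2,II-1,II-2,II-3,II-4,III-1]: 4 consistent
W/I-1 ? ·: ww|Ww
W/I-2 ? ·: ww|Ww
W/II-1 aff I-1×I-2: Ww|WW
W/II-2 ? ·: ww|Ww|WW
W/II-3 aff I-1×I-2: Ww|WW
W/II-4 un I-1×I-2: ww
W/III-1 ? II-1×II-2: ww|Ww|WW
⇒ W over [I-1,I-2,II-1,II-2,II-3,II-4,III-1]: 36 consistent

III-1 ∈ {Ee WW, Ee Ww, Ee ww, ee WW, ee Ww, ee ww}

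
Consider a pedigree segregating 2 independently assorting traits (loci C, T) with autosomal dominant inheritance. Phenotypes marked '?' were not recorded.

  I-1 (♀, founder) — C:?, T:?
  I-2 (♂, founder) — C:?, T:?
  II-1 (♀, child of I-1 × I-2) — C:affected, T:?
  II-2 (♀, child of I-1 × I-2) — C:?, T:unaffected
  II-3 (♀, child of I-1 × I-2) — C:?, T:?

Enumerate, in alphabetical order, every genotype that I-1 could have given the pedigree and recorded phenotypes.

C/I-1 ? ·: cc|Cc|CC
C/I-2 ? ·: cc|Cc|CC
C/II-1 aff I-1×I-2: Cc|CC
C/II-2 ? I-1×I-2: cc|Cc|CC
C/II-3 ? I-1×I-2: cc|Cc|CC
⇒ C over [I-1,I-2,II-1,II-2,II-3]: 45 consistent
T/I-1 ? ·: tt|Tt
T/I-2 ? ·: tt|Tt
T/II-1 ? I-1×I-2: tt|Tt|TT
T/II-2 un I-1×I-2: tt
T/II-3 ? I-1×I-2: tt|Tt|TT
⇒ T over [I-1,I-2,II-1,II-2,II-3]: 18 consistent

I-1 ∈ {CC Tt, CC tt, Cc Tt, Cc tt, cc Tt, cc tt}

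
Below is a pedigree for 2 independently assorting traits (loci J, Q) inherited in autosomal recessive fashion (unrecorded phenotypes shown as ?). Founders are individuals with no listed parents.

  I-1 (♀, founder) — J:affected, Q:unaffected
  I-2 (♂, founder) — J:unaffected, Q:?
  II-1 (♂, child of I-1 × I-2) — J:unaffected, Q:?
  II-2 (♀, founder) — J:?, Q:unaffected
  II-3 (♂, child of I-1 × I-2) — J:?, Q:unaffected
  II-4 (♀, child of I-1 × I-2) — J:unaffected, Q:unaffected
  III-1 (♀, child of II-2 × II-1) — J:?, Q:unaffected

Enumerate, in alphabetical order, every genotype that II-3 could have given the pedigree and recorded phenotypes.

J/I-1 aff ·: jj
J/I-2 un ·: JJ|Jj
J/II-1 un I-1×I-2: Jj
J/II-2 ? ·: JJ|Jj|jj
J/II-3 ? I-1×I-2: Jj|jj
J/II-4 un I-1×I-2: Jj
J/III-1 ? II-2×II-1: JJ|Jj|jj
⇒ J over [I-1,I-2,II-1,II-2,II-3,II-4,III-1]: 21 consistent
Q/I-1 un ·: QQ|Qq
Q/I-2 ? ·: QQ|Qq|qq
Q/II-1 ? I-1×I-2: QQ|Qq|qq
Q/II-2 un ·: QQ|Qq
Q/II-3 un I-1×I-2: QQ|Qq
Q/II-4 un I-1×I-2: QQ|Qq
Q/III-1 un II-2×II-1: QQ|Qq
⇒ Q over [I-1,I-2,II-1,II-2,II-3,II-4,III-1]: 105 consistent

II-3 ∈ {Jj QQ, Jj Qq, jj QQ, jj Qq}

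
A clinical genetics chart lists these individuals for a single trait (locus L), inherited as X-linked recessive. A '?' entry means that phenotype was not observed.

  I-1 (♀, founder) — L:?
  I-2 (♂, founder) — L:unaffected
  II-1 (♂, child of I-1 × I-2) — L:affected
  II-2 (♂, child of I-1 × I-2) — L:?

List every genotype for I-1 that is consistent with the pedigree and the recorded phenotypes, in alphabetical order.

L/I-1 ? ·: X^LX^l|X^lX^l
L/I-2 un ·: X^LY
L/II-1 aff I-1×I-2: X^lY
L/II-2 ? I-1×I-2: X^LY|X^lY
⇒ L over [I-1,I-2,II-1,II-2]: 3 consistent

I-1 ∈ {X^LX^l, X^lX^l}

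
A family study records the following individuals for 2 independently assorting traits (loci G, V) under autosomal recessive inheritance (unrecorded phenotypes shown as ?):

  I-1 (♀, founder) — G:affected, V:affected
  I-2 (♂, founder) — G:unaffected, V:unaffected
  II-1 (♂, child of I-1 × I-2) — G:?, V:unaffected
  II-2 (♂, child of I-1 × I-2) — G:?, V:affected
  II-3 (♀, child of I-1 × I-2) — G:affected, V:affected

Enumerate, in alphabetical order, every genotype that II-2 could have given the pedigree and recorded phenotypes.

II-2 ∈ {Gg vv, gg vv}

G/I-1 aff ·: gg
G/I-2 un ·: Gg
G/II-1 ? I-1×I-2: Gg|gg
G/II-2 ? I-1×I-2: Gg|gg
G/II-3 aff I-1×I-2: gg
⇒ G over [I-1,I-2,II-1,II-2,II-3]: 4 consistent
V/I-1 aff ·: vv
V/I-2 un ·: Vv
V/II-1 un I-1×I-2: Vv
V/II-2 aff I-1×I-2: vv
V/II-3 aff I-1×I-2: vv
⇒ V over [I-1,I-2,II-1,II-2,II-3]: 1 consistent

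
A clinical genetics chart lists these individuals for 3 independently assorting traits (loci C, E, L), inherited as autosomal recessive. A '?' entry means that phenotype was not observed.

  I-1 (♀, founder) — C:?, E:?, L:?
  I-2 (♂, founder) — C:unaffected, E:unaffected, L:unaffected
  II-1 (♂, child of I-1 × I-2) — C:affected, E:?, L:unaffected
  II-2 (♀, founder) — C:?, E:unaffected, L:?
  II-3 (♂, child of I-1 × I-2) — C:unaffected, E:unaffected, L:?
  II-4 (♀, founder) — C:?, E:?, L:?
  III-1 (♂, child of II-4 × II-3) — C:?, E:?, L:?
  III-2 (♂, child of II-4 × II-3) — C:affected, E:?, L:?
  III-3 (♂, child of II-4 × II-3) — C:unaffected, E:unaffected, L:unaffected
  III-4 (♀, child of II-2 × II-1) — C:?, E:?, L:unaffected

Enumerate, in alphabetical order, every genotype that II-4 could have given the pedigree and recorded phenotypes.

C/I-1 ? ·: Cc|cc
C/I-2 un ·: Cc
C/II-1 aff I-1×I-2: cc
C/II-2 ? ·: CC|Cc|cc
C/II-3 un I-1×I-2: Cc
C/II-4 ? ·: Cc|cc
C/III-1 ? II-4×II-3: CC|Cc|cc
C/III-2 aff II-4×II-3: cc
C/III-3 un II-4×II-3: CC|Cc
C/III-4 ? II-2×II-1: Cc|cc
⇒ C over [I-1,I-2,II-1,II-2,II-3,II-4,III-1,III-2,III-3,III-4]: 64 consistent
E/I-1 ? ·: EE|Ee|ee
E/I-2 un ·: EE|Ee
E/II-1 ? I-1×I-2: EE|Ee|ee
E/II-2 un ·: EE|Ee
E/II-3 un I-1×I-2: EE|Ee
E/II-4 ? ·: EE|Ee|ee
E/III-1 ? II-4×II-3: EE|Ee|ee
E/III-2 ? II-4×II-3: EE|Ee|ee
E/III-3 un II-4×II-3: EE|Ee
E/III-4 ? II-2×II-1: EE|Ee|ee
⇒ E over [I-1,I-2,II-1,II-2,II-3,II-4,III-1,III-2,III-3,III-4]: 1500 consistent
L/I-1 ? ·: LL|Ll|ll
L/I-2 un ·: LL|Ll
L/II-1 un I-1×I-2: LL|Ll
L/II-2 ? ·: LL|Ll|ll
L/II-3 ? I-1×I-2: LL|Ll|ll
L/II-4 ? ·: LL|Ll|ll
L/III-1 ? II-4×II-3: LL|Ll|ll
L/III-2 ? II-4×II-3: LL|Ll|ll
L/III-3 un II-4×II-3: LL|Ll
L/III-4 un II-2×II-1: LL|Ll
⇒ L over [I-1,I-2,II-1,II-2,II-3,II-4,III-1,III-2,III-3,III-4]: 1490 consistent

II-4 ∈ {Cc EE LL, Cc EE Ll, Cc EE ll, Cc Ee LL, Cc Ee Ll, Cc Ee ll, Cc ee LL, Cc ee Ll, Cc ee ll, cc EE LL, cc EE Ll, cc EE ll, cc Ee LL, cc Ee Ll, cc Ee ll, cc ee LL, cc ee Ll, cc ee ll}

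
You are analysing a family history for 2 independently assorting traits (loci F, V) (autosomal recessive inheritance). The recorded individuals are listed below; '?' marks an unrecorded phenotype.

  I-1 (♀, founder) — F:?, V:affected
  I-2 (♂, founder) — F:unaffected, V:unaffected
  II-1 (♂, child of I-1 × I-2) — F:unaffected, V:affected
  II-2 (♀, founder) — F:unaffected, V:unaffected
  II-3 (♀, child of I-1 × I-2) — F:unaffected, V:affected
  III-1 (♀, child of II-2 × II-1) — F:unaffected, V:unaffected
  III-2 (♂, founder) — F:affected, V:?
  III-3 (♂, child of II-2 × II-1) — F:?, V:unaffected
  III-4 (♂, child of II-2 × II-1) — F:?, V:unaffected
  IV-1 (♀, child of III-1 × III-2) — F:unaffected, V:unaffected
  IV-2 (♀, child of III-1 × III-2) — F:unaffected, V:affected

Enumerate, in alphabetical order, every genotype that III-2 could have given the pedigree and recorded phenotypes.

F/I-1 ? ·: FF|Ff|ff
F/I-2 un ·: FF|Ff
F/II-1 un I-1×I-2: FF|Ff
F/II-2 un ·: FF|Ff
F/II-3 un I-1×I-2: FF|Ff
F/III-1 un II-2×II-1: FF|Ff
F/III-2 aff ·: ff
F/III-3 ? II-2×II-1: FF|Ff|ff
F/III-4 ? II-2×II-1: FF|Ff|ff
F/IV-1 un III-1×III-2: Ff
F/IV-2 un III-1×III-2: Ff
⇒ F over [I-1,I-2,II-1,II-2,II-3,III-1,III-2,III-3,III-4,IV-1,IV-2]: 271 consistent
V/I-1 aff ·: vv
V/I-2 un ·: Vv
V/II-1 aff I-1×I-2: vv
V/II-2 un ·: VV|Vv
V/II-3 aff I-1×I-2: vv
V/III-1 un II-2×II-1: Vv
V/III-2 ? ·: Vv|vv
V/III-3 un II-2×II-1: Vv
V/III-4 un II-2×II-1: Vv
V/IV-1 un III-1×III-2: VV|Vv
V/IV-2 aff III-1×III-2: vv
⇒ V over [I-1,I-2,II-1,II-2,II-3,III-1,III-2,III-3,III-4,IV-1,IV-2]: 6 consistent

III-2 ∈ {ff Vv, ff vv}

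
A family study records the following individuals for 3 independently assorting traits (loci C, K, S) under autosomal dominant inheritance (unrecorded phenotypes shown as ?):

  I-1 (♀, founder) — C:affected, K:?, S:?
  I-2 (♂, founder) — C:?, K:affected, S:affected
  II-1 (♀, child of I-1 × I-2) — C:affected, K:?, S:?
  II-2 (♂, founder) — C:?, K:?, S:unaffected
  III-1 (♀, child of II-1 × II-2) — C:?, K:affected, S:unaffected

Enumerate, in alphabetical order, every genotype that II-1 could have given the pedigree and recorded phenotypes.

C/I-1 aff ·: Cc|CC
C/I-2 ? ·: cc|Cc|CC
C/II-1 aff I-1×I-2: Cc|CC
C/II-2 ? ·: cc|Cc|CC
C/III-1 ? II-1×II-2: cc|Cc|CC
⇒ C over [I-1,I-2,II-1,II-2,III-1]: 51 consistent
K/I-1 ? ·: kk|Kk|KK
K/I-2 aff ·: Kk|KK
K/II-1 ? I-1×I-2: kk|Kk|KK
K/II-2 ? ·: kk|Kk|KK
K/III-1 aff II-1×II-2: Kk|KK
⇒ K over [I-1,I-2,II-1,II-2,III-1]: 45 consistent
S/I-1 ? ·: ss|Ss|SS
S/I-2 aff ·: Ss|SS
S/II-1 ? I-1×I-2: ss|Ss
S/II-2 un ·: ss
S/III-1 un II-1×II-2: ss
⇒ S over [I-1,I-2,II-1,II-2,III-1]: 7 consistent

II-1 ∈ {CC KK Ss, CC KK ss, CC Kk Ss, CC Kk ss, CC kk Ss, CC kk ss, Cc KK Ss, Cc KK ss, Cc Kk Ss, Cc Kk ss, Cc kk Ss, Cc kk ss}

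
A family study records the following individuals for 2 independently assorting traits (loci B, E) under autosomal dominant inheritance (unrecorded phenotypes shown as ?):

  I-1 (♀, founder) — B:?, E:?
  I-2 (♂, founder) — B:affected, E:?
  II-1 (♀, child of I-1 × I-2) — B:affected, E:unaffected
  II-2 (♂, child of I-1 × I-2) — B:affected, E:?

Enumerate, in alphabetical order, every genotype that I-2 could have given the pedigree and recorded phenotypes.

I-2 ∈ {BB Ee, BB ee, Bb Ee, Bb ee}

B/I-1 ? ·: bb|Bb|BB
B/I-2 aff ·: Bb|BB
B/II-1 aff I-1×I-2: Bb|BB
B/II-2 aff I-1×I-2: Bb|BB
⇒ B over [I-1,I-2,II-1,II-2]: 15 consistent
E/I-1 ? ·: ee|Ee
E/I-2 ? ·: ee|Ee
E/II-1 un I-1×I-2: ee
E/II-2 ? I-1×I-2: ee|Ee|EE
⇒ E over [I-1,I-2,II-1,II-2]: 8 consistent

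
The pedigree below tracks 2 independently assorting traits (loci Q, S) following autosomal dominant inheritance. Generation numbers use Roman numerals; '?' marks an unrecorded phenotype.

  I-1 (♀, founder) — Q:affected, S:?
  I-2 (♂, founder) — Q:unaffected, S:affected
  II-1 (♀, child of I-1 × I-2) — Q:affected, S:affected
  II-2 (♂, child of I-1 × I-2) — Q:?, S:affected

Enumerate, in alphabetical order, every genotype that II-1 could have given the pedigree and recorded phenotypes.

Q/I-1 aff ·: Qq|QQ
Q/I-2 un ·: qq
Q/II-1 aff I-1×I-2: Qq
Q/II-2 ? I-1×I-2: qq|Qq
⇒ Q over [I-1,I-2,II-1,II-2]: 3 consistent
S/I-1 ? ·: ss|Ss|SS
S/I-2 aff ·: Ss|SS
S/II-1 aff I-1×I-2: Ss|SS
S/II-2 aff I-1×I-2: Ss|SS
⇒ S over [I-1,I-2,II-1,II-2]: 15 consistent

II-1 ∈ {Qq SS, Qq Ss}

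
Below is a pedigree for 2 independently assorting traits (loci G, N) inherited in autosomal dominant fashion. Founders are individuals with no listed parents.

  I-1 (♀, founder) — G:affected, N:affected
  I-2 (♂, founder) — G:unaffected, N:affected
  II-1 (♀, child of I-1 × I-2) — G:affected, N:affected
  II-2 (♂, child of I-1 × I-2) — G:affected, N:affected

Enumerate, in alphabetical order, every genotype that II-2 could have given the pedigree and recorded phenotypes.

II-2 ∈ {Gg NN, Gg Nn}

G/I-1 aff ·: Gg|GG
G/I-2 un ·: gg
G/II-1 aff I-1×I-2: Gg
G/II-2 aff I-1×I-2: Gg
⇒ G over [I-1,I-2,II-1,II-2]: 2 consistent
N/I-1 aff ·: Nn|NN
N/I-2 aff ·: Nn|NN
N/II-1 aff I-1×I-2: Nn|NN
N/II-2 aff I-1×I-2: Nn|NN
⇒ N over [I-1,I-2,II-1,II-2]: 13 consistent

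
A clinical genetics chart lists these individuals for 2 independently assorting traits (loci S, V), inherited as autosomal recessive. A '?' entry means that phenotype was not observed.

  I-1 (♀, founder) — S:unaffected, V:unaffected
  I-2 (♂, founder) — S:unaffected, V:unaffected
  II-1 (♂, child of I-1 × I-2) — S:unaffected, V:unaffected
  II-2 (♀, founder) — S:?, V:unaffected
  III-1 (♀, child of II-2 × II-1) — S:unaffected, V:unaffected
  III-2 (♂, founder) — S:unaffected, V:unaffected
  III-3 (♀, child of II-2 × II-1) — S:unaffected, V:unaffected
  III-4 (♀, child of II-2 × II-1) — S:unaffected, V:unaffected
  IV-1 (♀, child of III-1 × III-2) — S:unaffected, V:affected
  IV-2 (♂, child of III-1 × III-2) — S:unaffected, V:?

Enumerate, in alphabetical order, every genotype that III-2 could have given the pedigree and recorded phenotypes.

S/I-1 un ·: SS|Ss
S/I-2 un ·: SS|Ss
S/II-1 un I-1×I-2: SS|Ss
S/II-2 ? ·: SS|Ss|ss
S/III-1 un II-2×II-1: SS|Ss
S/III-2 un ·: SS|Ss
S/III-3 un II-2×II-1: SS|Ss
S/III-4 un II-2×II-1: SS|Ss
S/IV-1 un III-1×III-2: SS|Ss
S/IV-2 un III-1×III-2: SS|Ss
⇒ S over [I-1,I-2,II-1,II-2,III-1,III-2,III-3,III-4,IV-1,IV-2]: 596 consistent
V/I-1 un ·: VV|Vv
V/I-2 un ·: VV|Vv
V/II-1 un I-1×I-2: VV|Vv
V/II-2 un ·: VV|Vv
V/III-1 un II-2×II-1: Vv
V/III-2 un ·: Vv
V/III-3 un II-2×II-1: VV|Vv
V/III-4 un II-2×II-1: VV|Vv
V/IV-1 aff III-1×III-2: vv
V/IV-2 ? III-1×III-2: VV|Vv|vv
⇒ V over [I-1,I-2,II-1,II-2,III-1,III-2,III-3,III-4,IV-1,IV-2]: 120 consistent

III-2 ∈ {SS Vv, Ss Vv}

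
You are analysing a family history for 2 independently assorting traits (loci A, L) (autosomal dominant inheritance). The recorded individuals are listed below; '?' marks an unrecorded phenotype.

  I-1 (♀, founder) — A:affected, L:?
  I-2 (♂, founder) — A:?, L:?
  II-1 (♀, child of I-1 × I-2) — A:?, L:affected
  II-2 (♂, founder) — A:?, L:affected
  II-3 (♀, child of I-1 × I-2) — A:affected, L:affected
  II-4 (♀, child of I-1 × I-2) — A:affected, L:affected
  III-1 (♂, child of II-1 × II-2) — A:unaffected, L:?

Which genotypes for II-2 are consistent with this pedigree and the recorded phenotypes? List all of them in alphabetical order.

II-2 ∈ {Aa LL, Aa Ll, aa LL, aa Ll}

A/I-1 aff ·: Aa|AA
A/I-2 ? ·: aa|Aa|AA
A/II-1 ? I-1×I-2: aa|Aa
A/II-2 ? ·: aa|Aa
A/II-3 aff I-1×I-2: Aa|AA
A/II-4 aff I-1×I-2: Aa|AA
A/III-1 un II-1×II-2: aa
⇒ A over [I-1,I-2,II-1,II-2,II-3,II-4,III-1]: 38 consistent
L/I-1 ? ·: ll|Ll|LL
L/I-2 ? ·: ll|Ll|LL
L/II-1 aff I-1×I-2: Ll|LL
L/II-2 aff ·: Ll|LL
L/II-3 aff I-1×I-2: Ll|LL
L/II-4 aff I-1×I-2: Ll|LL
L/III-1 ? II-1×II-2: ll|Ll|LL
⇒ L over [I-1,I-2,II-1,II-2,II-3,II-4,III-1]: 119 consistent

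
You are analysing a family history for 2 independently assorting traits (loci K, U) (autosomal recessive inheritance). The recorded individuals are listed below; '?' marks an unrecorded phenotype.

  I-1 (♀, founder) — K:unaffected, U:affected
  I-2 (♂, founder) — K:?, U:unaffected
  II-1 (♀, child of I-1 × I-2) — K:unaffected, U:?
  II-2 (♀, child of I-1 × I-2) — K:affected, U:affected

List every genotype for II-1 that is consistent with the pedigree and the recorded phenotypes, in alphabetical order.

K/I-1 un ·: Kk
K/I-2 ? ·: Kk|kk
K/II-1 un I-1×I-2: KK|Kk
K/II-2 aff I-1×I-2: kk
⇒ K over [I-1,I-2,II-1,II-2]: 3 consistent
U/I-1 aff ·: uu
U/I-2 un ·: Uu
U/II-1 ? I-1×I-2: Uu|uu
U/II-2 aff I-1×I-2: uu
⇒ U over [I-1,I-2,II-1,II-2]: 2 consistent

II-1 ∈ {KK Uu, KK uu, Kk Uu, Kk uu}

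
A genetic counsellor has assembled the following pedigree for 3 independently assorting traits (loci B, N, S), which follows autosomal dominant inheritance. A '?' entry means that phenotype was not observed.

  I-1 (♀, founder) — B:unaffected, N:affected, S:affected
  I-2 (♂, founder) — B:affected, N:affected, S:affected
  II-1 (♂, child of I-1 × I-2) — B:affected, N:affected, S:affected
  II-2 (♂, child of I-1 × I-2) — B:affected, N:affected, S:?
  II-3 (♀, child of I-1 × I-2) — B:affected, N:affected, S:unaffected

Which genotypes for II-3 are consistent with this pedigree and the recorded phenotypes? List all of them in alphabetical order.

B/I-1 un ·: bb
B/I-2 aff ·: Bb|BB
B/II-1 aff I-1×I-2: Bb
B/II-2 aff I-1×I-2: Bb
B/II-3 aff I-1×I-2: Bb
⇒ B over [I-1,I-2,II-1,II-2,II-3]: 2 consistent
N/I-1 aff ·: Nn|NN
N/I-2 aff ·: Nn|NN
N/II-1 aff I-1×I-2: Nn|NN
N/II-2 aff I-1×I-2: Nn|NN
N/II-3 aff I-1×I-2: Nn|NN
⇒ N over [I-1,I-2,II-1,II-2,II-3]: 25 consistent
S/I-1 aff ·: Ss
S/I-2 aff ·: Ss
S/II-1 aff I-1×I-2: Ss|SS
S/II-2 ? I-1×I-2: ss|Ss|SS
S/II-3 un I-1×I-2: ss
⇒ S over [I-1,I-2,II-1,II-2,II-3]: 6 consistent

II-3 ∈ {Bb NN ss, Bb Nn ss}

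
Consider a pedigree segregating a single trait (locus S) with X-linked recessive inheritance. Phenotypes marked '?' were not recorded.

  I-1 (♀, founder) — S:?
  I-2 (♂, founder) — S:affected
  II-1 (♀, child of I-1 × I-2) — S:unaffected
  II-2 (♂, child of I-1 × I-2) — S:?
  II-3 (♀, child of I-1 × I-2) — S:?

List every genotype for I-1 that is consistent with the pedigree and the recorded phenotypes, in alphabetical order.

I-1 ∈ {X^SX^S, X^SX^s}

S/I-1 ? ·: X^SX^S|X^SX^s
S/I-2 aff ·: X^sY
S/II-1 un I-1×I-2: X^SX^s
S/II-2 ? I-1×I-2: X^SY|X^sY
S/II-3 ? I-1×I-2: X^SX^s|X^sX^s
⇒ S over [I-1,I-2,II-1,II-2,II-3]: 5 consistent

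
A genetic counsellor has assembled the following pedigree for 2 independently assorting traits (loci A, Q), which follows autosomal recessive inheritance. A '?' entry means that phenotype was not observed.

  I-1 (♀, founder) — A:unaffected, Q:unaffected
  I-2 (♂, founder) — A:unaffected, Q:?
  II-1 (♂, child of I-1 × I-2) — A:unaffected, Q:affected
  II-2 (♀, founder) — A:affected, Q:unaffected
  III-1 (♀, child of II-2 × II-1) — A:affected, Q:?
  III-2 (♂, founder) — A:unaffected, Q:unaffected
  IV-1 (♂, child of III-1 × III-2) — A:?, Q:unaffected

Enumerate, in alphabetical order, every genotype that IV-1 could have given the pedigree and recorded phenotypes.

IV-1 ∈ {Aa QQ, Aa Qq, aa QQ, aa Qq}

A/I-1 un ·: AA|Aa
A/I-2 un ·: AA|Aa
A/II-1 un I-1×I-2: Aa
A/II-2 aff ·: aa
A/III-1 aff II-2×II-1: aa
A/III-2 un ·: AA|Aa
A/IV-1 ? III-1×III-2: Aa|aa
⇒ A over [I-1,I-2,II-1,II-2,III-1,III-2,IV-1]: 9 consistent
Q/I-1 un ·: Qq
Q/I-2 ? ·: Qq|qq
Q/II-1 aff I-1×I-2: qq
Q/II-2 un ·: QQ|Qq
Q/III-1 ? II-2×II-1: Qq|qq
Q/III-2 un ·: QQ|Qq
Q/IV-1 un III-1×III-2: QQ|Qq
⇒ Q over [I-1,I-2,II-1,II-2,III-1,III-2,IV-1]: 20 consistent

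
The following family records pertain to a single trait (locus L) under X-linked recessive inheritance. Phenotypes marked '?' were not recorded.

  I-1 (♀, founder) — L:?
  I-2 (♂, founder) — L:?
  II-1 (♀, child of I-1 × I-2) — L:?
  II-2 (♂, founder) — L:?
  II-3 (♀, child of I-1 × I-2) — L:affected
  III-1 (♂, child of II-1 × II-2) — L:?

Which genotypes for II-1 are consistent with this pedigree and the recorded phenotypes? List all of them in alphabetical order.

II-1 ∈ {X^LX^l, X^lX^l}

L/I-1 ? ·: X^LX^l|X^lX^l
L/I-2 ? ·: X^lY
L/II-1 ? I-1×I-2: X^LX^l|X^lX^l
L/II-2 ? ·: X^LY|X^lY
L/II-3 aff I-1×I-2: X^lX^l
L/III-1 ? II-1×II-2: X^LY|X^lY
⇒ L over [I-1,I-2,II-1,II-2,II-3,III-1]: 8 consistent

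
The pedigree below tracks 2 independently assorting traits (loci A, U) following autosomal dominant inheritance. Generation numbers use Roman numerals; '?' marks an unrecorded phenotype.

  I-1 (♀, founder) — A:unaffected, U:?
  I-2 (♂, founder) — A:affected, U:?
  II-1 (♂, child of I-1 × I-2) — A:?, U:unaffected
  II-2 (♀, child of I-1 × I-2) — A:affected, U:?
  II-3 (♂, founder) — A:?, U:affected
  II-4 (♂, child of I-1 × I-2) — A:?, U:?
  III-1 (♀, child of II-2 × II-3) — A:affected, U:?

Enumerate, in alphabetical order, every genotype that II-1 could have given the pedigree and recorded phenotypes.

A/I-1 un ·: aa
A/I-2 aff ·: Aa|AA
A/II-1 ? I-1×I-2: aa|Aa
A/II-2 aff I-1×I-2: Aa
A/II-3 ? ·: aa|Aa|AA
A/II-4 ? I-1×I-2: aa|Aa
A/III-1 aff II-2×II-3: Aa|AA
⇒ A over [I-1,I-2,II-1,II-2,II-3,II-4,III-1]: 25 consistent
U/I-1 ? ·: uu|Uu
U/I-2 ? ·: uu|Uu
U/II-1 un I-1×I-2: uu
U/II-2 ? I-1×I-2: uu|Uu|UU
U/II-3 aff ·: Uu|UU
U/II-4 ? I-1×I-2: uu|Uu|UU
U/III-1 ? II-2×II-3: uu|Uu|UU
⇒ U over [I-1,I-2,II-1,II-2,II-3,II-4,III-1]: 68 consistent

II-1 ∈ {Aa uu, aa uu}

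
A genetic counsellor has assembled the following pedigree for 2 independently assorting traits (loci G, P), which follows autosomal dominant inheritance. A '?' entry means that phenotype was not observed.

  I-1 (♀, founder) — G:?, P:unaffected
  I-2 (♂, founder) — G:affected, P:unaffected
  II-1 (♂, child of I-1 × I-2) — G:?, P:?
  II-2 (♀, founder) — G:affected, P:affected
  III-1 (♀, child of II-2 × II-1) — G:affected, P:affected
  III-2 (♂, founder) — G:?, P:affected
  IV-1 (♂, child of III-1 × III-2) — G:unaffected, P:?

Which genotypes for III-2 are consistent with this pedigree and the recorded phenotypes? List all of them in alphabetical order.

G/I-1 ? ·: gg|Gg|GG
G/I-2 aff ·: Gg|GG
G/II-1 ? I-1×I-2: gg|Gg|GG
G/II-2 aff ·: Gg|GG
G/III-1 aff II-2×II-1: Gg
G/III-2 ? ·: gg|Gg
G/IV-1 un III-1×III-2: gg
⇒ G over [I-1,I-2,II-1,II-2,III-1,III-2,IV-1]: 36 consistent
P/I-1 un ·: pp
P/I-2 un ·: pp
P/II-1 ? I-1×I-2: pp
P/II-2 aff ·: Pp|PP
P/III-1 aff II-2×II-1: Pp
P/III-2 aff ·: Pp|PP
P/IV-1 ? III-1×III-2: pp|Pp|PP
⇒ P over [I-1,I-2,II-1,II-2,III-1,III-2,IV-1]: 10 consistent

III-2 ∈ {Gg PP, Gg Pp, gg PP, gg Pp}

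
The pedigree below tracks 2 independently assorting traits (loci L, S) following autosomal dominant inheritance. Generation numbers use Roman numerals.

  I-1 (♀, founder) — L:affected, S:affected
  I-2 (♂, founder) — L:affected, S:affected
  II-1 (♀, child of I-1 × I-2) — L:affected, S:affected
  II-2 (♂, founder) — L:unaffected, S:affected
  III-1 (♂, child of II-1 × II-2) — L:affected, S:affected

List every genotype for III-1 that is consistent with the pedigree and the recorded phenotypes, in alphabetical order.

III-1 ∈ {Ll SS, Ll Ss}

L/I-1 aff ·: Ll|LL
L/I-2 aff ·: Ll|LL
L/II-1 aff I-1×I-2: Ll|LL
L/II-2 un ·: ll
L/III-1 aff II-1×II-2: Ll
⇒ L over [I-1,I-2,II-1,II-2,III-1]: 7 consistent
S/I-1 aff ·: Ss|SS
S/I-2 aff ·: Ss|SS
S/II-1 aff I-1×I-2: Ss|SS
S/II-2 aff ·: Ss|SS
S/III-1 aff II-1×II-2: Ss|SS
⇒ S over [I-1,I-2,II-1,II-2,III-1]: 24 consistent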